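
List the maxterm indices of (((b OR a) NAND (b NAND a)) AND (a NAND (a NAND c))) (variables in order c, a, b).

ΠM(1, 2, 3, 5, 6) = (c OR a OR NOT b) AND (c OR NOT a OR b) AND (c OR NOT a OR NOT b) AND (NOT c OR a OR NOT b) AND (NOT c OR NOT a OR b)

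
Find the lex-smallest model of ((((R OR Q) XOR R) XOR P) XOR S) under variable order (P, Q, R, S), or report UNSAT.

P=0, Q=0, R=0, S=1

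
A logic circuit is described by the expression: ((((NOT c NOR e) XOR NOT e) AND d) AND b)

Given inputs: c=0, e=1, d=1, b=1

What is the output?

Substituting: ((((NOT 0 NOR 1) XOR NOT 1) AND 1) AND 1)
= 0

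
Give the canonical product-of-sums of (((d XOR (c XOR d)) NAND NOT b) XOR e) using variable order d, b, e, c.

ΠM(1, 2, 6, 7, 9, 10, 14, 15) = (d OR b OR e OR NOT c) AND (d OR b OR NOT e OR c) AND (d OR NOT b OR NOT e OR c) AND (d OR NOT b OR NOT e OR NOT c) AND (NOT d OR b OR e OR NOT c) AND (NOT d OR b OR NOT e OR c) AND (NOT d OR NOT b OR NOT e OR c) AND (NOT d OR NOT b OR NOT e OR NOT c)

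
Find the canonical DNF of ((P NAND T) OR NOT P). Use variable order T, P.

(NOT T AND NOT P) OR (NOT T AND P) OR (T AND NOT P)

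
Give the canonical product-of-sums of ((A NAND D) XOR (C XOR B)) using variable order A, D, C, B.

ΠM(1, 2, 5, 6, 9, 10, 12, 15) = (A OR D OR C OR NOT B) AND (A OR D OR NOT C OR B) AND (A OR NOT D OR C OR NOT B) AND (A OR NOT D OR NOT C OR B) AND (NOT A OR D OR C OR NOT B) AND (NOT A OR D OR NOT C OR B) AND (NOT A OR NOT D OR C OR B) AND (NOT A OR NOT D OR NOT C OR NOT B)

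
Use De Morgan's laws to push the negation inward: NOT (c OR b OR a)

NOT c AND NOT b AND NOT a
De Morgan's: NOT(OR of terms) = AND of negations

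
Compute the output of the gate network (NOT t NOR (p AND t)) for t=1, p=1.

Substituting: (NOT 1 NOR (1 AND 1))
= 0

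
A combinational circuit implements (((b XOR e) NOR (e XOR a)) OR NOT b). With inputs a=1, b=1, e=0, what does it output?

Substituting: (((1 XOR 0) NOR (0 XOR 1)) OR NOT 1)
= 0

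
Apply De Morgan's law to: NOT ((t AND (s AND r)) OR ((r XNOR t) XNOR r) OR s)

NOT (t AND (s AND r)) AND NOT ((r XNOR t) XNOR r) AND NOT s
De Morgan's: NOT(OR of terms) = AND of negations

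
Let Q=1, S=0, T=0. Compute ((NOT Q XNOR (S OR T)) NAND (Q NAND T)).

Substituting: ((NOT 1 XNOR (0 OR 0)) NAND (1 NAND 0))
= 0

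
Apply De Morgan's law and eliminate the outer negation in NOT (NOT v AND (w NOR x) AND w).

v OR NOT (w NOR x) OR NOT w
De Morgan's: NOT(AND of terms) = OR of negations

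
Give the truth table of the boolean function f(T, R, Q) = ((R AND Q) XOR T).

T | R | Q | Output
------------------
0 | 0 | 0 | 0
0 | 0 | 1 | 0
0 | 1 | 0 | 0
0 | 1 | 1 | 1
1 | 0 | 0 | 1
1 | 0 | 1 | 1
1 | 1 | 0 | 1
1 | 1 | 1 | 0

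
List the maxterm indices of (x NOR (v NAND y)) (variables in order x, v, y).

ΠM(0, 1, 2, 4, 5, 6, 7) = (x OR v OR y) AND (x OR v OR NOT y) AND (x OR NOT v OR y) AND (NOT x OR v OR y) AND (NOT x OR v OR NOT y) AND (NOT x OR NOT v OR y) AND (NOT x OR NOT v OR NOT y)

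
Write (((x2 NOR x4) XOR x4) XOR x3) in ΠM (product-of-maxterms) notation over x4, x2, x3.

ΠM(1, 2, 5, 7) = (x4 OR x2 OR NOT x3) AND (x4 OR NOT x2 OR x3) AND (NOT x4 OR x2 OR NOT x3) AND (NOT x4 OR NOT x2 OR NOT x3)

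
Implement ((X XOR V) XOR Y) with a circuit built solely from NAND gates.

((((X NAND (X NAND V)) NAND (V NAND (X NAND V))) NAND (((X NAND (X NAND V)) NAND (V NAND (X NAND V))) NAND Y)) NAND (Y NAND (((X NAND (X NAND V)) NAND (V NAND (X NAND V))) NAND Y)))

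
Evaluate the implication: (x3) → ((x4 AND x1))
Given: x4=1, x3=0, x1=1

Antecedent (x3) = 0; consequent ((x4 AND x1)) = 1.
0 → 1 = 1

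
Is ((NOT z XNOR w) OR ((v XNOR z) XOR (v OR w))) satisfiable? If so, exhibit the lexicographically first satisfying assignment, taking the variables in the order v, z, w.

v=0, z=0, w=0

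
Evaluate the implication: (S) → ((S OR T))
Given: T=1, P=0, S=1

Antecedent (S) = 1; consequent ((S OR T)) = 1.
1 → 1 = 1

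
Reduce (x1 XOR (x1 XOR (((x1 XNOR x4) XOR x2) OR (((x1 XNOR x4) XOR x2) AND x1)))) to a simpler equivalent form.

By XOR self-cancellation ((E XOR v) XOR v = E) then absorption (E OR (E AND v) = E):
= ((x1 XNOR x4) XOR x2)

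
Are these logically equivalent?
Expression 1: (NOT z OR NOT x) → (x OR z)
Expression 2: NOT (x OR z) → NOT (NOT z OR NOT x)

Yes, Contrapositive is always equivalent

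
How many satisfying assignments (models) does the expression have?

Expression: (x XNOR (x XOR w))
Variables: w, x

Satisfying assignments: (0,0), (0,1)
Count: 2 out of 4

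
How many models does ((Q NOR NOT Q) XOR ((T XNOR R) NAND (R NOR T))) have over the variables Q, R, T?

Satisfying assignments: (0,0,1), (0,1,0), (0,1,1), (1,0,1), (1,1,0), (1,1,1)
Count: 6 out of 8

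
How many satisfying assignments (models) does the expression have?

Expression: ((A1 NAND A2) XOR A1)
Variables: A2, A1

Satisfying assignments: (0,0), (1,0), (1,1)
Count: 3 out of 4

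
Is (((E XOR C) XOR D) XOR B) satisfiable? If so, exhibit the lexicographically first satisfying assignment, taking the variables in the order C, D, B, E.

C=0, D=0, B=0, E=1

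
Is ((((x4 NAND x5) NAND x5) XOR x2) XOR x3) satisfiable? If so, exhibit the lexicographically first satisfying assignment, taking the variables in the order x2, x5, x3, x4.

x2=0, x5=0, x3=0, x4=0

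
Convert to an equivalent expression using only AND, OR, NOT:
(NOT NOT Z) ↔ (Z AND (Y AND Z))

((NOT NOT Z) AND (Z AND (Y AND Z))) OR (NOT Z AND NOT (Z AND (Y AND Z)))
(Biconditional = both true or both false)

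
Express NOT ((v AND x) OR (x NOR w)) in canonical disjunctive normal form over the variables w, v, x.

(NOT w AND NOT v AND x) OR (w AND NOT v AND NOT x) OR (w AND NOT v AND x) OR (w AND v AND NOT x)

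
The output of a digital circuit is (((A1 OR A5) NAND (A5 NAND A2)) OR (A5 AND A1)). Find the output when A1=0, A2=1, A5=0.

Substituting: (((0 OR 0) NAND (0 NAND 1)) OR (0 AND 0))
= 1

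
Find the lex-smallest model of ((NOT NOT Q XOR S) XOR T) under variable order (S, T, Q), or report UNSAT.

S=0, T=0, Q=1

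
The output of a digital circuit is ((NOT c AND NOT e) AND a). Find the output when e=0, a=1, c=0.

Substituting: ((NOT 0 AND NOT 0) AND 1)
= 1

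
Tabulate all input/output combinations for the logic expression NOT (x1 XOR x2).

x1 | x2 | Output
----------------
0 | 0 | 1
0 | 1 | 0
1 | 0 | 0
1 | 1 | 1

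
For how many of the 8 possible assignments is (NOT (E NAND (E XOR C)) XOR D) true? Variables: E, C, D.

Satisfying assignments: (0,0,1), (0,1,1), (1,0,0), (1,1,1)
Count: 4 out of 8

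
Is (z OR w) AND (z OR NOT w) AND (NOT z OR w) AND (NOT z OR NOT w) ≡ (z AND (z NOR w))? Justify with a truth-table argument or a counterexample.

Yes, they are equivalent — the two output columns agree on all 4 assignments:
z | w | Expression 1 | Expression 2
-----------------------------------
0 | 0 | 0 | 0
0 | 1 | 0 | 0
1 | 0 | 0 | 0
1 | 1 | 0 | 0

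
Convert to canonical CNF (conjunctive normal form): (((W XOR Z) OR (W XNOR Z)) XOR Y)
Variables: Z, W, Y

(Z OR W OR NOT Y) AND (Z OR NOT W OR NOT Y) AND (NOT Z OR W OR NOT Y) AND (NOT Z OR NOT W OR NOT Y)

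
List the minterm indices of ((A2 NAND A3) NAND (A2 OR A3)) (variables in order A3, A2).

Σm(0, 3) = (NOT A3 AND NOT A2) OR (A3 AND A2)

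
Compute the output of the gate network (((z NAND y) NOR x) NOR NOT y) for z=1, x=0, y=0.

Substituting: (((1 NAND 0) NOR 0) NOR NOT 0)
= 0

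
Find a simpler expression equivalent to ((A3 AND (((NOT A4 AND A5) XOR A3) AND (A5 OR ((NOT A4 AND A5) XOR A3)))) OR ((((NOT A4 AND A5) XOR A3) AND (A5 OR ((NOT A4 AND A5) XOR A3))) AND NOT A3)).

By distribution ((E AND v) OR (E AND NOT v) = E) then absorption (E AND (E OR v) = E):
= ((NOT A4 AND A5) XOR A3)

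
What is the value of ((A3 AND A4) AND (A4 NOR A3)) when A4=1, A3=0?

Substituting: ((0 AND 1) AND (1 NOR 0))
= 0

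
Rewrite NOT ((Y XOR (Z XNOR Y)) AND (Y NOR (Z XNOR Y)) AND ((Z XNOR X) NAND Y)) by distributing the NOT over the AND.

NOT (Y XOR (Z XNOR Y)) OR NOT (Y NOR (Z XNOR Y)) OR NOT ((Z XNOR X) NAND Y)
De Morgan's: NOT(AND of terms) = OR of negations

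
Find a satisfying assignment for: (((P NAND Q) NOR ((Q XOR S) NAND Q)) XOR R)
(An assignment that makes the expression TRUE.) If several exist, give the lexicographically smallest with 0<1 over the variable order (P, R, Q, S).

P=0, R=1, Q=0, S=0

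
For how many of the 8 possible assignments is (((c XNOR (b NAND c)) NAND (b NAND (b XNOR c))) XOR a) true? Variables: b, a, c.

Satisfying assignments: (0,0,0), (0,1,1), (1,0,0), (1,0,1)
Count: 4 out of 8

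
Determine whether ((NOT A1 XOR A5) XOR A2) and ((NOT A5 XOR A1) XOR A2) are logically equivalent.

Yes, they are equivalent — the two output columns agree on all 8 assignments:
A5 | A1 | A2 | Expression 1 | Expression 2
------------------------------------------
0 | 0 | 0 | 1 | 1
0 | 0 | 1 | 0 | 0
0 | 1 | 0 | 0 | 0
0 | 1 | 1 | 1 | 1
1 | 0 | 0 | 0 | 0
1 | 0 | 1 | 1 | 1
1 | 1 | 0 | 1 | 1
1 | 1 | 1 | 0 | 0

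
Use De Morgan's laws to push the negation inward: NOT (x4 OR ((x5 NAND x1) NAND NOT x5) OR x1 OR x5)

NOT x4 AND NOT ((x5 NAND x1) NAND NOT x5) AND NOT x1 AND NOT x5
De Morgan's: NOT(OR of terms) = AND of negations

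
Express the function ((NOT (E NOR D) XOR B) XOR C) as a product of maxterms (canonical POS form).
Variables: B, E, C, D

ΠM(0, 3, 6, 7, 9, 10, 12, 13) = (B OR E OR C OR D) AND (B OR E OR NOT C OR NOT D) AND (B OR NOT E OR NOT C OR D) AND (B OR NOT E OR NOT C OR NOT D) AND (NOT B OR E OR C OR NOT D) AND (NOT B OR E OR NOT C OR D) AND (NOT B OR NOT E OR C OR D) AND (NOT B OR NOT E OR C OR NOT D)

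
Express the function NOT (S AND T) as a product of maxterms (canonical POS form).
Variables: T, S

ΠM(3) = (NOT T OR NOT S)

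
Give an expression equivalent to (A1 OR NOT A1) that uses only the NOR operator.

((A1 NOR (A1 NOR A1)) NOR (A1 NOR (A1 NOR A1)))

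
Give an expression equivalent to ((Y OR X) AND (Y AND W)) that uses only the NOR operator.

((((Y NOR X) NOR (Y NOR X)) NOR ((Y NOR X) NOR (Y NOR X))) NOR (((Y NOR Y) NOR (W NOR W)) NOR ((Y NOR Y) NOR (W NOR W))))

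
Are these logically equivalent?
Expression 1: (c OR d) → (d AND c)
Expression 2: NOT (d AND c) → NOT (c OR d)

Yes, Contrapositive is always equivalent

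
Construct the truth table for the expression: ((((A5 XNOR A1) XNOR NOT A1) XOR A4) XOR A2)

A4 | A1 | A5 | A2 | Output
--------------------------
0 | 0 | 0 | 0 | 1
0 | 0 | 0 | 1 | 0
0 | 0 | 1 | 0 | 0
0 | 0 | 1 | 1 | 1
0 | 1 | 0 | 0 | 1
0 | 1 | 0 | 1 | 0
0 | 1 | 1 | 0 | 0
0 | 1 | 1 | 1 | 1
1 | 0 | 0 | 0 | 0
1 | 0 | 0 | 1 | 1
1 | 0 | 1 | 0 | 1
1 | 0 | 1 | 1 | 0
1 | 1 | 0 | 0 | 0
1 | 1 | 0 | 1 | 1
1 | 1 | 1 | 0 | 1
1 | 1 | 1 | 1 | 0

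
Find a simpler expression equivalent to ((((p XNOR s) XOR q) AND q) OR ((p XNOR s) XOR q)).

By absorption (E OR (E AND v) = E):
= ((p XNOR s) XOR q)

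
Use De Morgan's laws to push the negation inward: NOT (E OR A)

NOT E AND NOT A
De Morgan's: NOT(OR of terms) = AND of negations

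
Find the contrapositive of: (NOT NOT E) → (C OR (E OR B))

Contrapositive: NOT (C OR (E OR B)) → NOT E
Note: A statement and its contrapositive are logically equivalent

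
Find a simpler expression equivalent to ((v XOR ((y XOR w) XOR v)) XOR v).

By XOR self-cancellation ((E XOR v) XOR v = E):
= ((y XOR w) XOR v)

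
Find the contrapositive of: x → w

Contrapositive: NOT w → NOT x
Note: A statement and its contrapositive are logically equivalent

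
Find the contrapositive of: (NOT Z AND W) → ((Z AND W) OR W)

Contrapositive: NOT ((Z AND W) OR W) → NOT (NOT Z AND W)
Note: A statement and its contrapositive are logically equivalent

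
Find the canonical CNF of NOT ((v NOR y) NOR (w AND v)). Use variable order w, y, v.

(w OR y OR NOT v) AND (w OR NOT y OR v) AND (w OR NOT y OR NOT v) AND (NOT w OR NOT y OR v)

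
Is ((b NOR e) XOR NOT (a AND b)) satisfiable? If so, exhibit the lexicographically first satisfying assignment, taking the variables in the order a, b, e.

a=0, b=0, e=1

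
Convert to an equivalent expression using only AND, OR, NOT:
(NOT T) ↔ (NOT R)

((NOT T) AND (NOT R)) OR (T AND R)
(Biconditional = both true or both false)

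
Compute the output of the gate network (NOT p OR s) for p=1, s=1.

Substituting: (NOT 1 OR 1)
= 1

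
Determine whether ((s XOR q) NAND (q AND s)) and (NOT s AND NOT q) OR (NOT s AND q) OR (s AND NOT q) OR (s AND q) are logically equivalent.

Yes, they are equivalent — the two output columns agree on all 4 assignments:
s | q | Expression 1 | Expression 2
-----------------------------------
0 | 0 | 1 | 1
0 | 1 | 1 | 1
1 | 0 | 1 | 1
1 | 1 | 1 | 1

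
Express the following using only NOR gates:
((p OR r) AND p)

((((p NOR r) NOR (p NOR r)) NOR ((p NOR r) NOR (p NOR r))) NOR (p NOR p))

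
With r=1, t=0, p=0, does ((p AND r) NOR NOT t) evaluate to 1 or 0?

Substituting: ((0 AND 1) NOR NOT 0)
= 0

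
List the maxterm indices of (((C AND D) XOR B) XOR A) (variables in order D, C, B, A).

ΠM(0, 3, 4, 7, 8, 11, 13, 14) = (D OR C OR B OR A) AND (D OR C OR NOT B OR NOT A) AND (D OR NOT C OR B OR A) AND (D OR NOT C OR NOT B OR NOT A) AND (NOT D OR C OR B OR A) AND (NOT D OR C OR NOT B OR NOT A) AND (NOT D OR NOT C OR B OR NOT A) AND (NOT D OR NOT C OR NOT B OR A)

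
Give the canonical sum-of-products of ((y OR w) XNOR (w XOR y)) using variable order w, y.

Σm(0, 1, 2) = (NOT w AND NOT y) OR (NOT w AND y) OR (w AND NOT y)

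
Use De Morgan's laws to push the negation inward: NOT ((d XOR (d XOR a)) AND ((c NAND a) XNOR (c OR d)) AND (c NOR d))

NOT (d XOR (d XOR a)) OR NOT ((c NAND a) XNOR (c OR d)) OR NOT (c NOR d)
De Morgan's: NOT(AND of terms) = OR of negations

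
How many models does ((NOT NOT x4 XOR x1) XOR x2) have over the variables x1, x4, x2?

Satisfying assignments: (0,0,1), (0,1,0), (1,0,0), (1,1,1)
Count: 4 out of 8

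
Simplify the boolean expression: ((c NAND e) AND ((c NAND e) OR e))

By absorption (E AND (E OR v) = E):
= (c NAND e)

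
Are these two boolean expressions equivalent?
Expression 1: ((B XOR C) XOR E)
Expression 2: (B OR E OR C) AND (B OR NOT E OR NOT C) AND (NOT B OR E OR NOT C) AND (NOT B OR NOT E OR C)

Yes, they are equivalent — the two output columns agree on all 8 assignments:
B | E | C | Expression 1 | Expression 2
---------------------------------------
0 | 0 | 0 | 0 | 0
0 | 0 | 1 | 1 | 1
0 | 1 | 0 | 1 | 1
0 | 1 | 1 | 0 | 0
1 | 0 | 0 | 1 | 1
1 | 0 | 1 | 0 | 0
1 | 1 | 0 | 0 | 0
1 | 1 | 1 | 1 | 1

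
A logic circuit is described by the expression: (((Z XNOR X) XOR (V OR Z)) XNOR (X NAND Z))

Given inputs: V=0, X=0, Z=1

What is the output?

Substituting: (((1 XNOR 0) XOR (0 OR 1)) XNOR (0 NAND 1))
= 1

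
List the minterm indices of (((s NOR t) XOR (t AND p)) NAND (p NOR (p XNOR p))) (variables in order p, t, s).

Σm(0, 1, 2, 3, 4, 5, 6, 7) = (NOT p AND NOT t AND NOT s) OR (NOT p AND NOT t AND s) OR (NOT p AND t AND NOT s) OR (NOT p AND t AND s) OR (p AND NOT t AND NOT s) OR (p AND NOT t AND s) OR (p AND t AND NOT s) OR (p AND t AND s)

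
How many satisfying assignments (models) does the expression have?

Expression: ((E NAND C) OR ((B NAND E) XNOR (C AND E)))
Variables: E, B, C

Satisfying assignments: (0,0,0), (0,0,1), (0,1,0), (0,1,1), (1,0,0), (1,0,1), (1,1,0)
Count: 7 out of 8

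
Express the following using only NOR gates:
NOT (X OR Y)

(((X NOR Y) NOR (X NOR Y)) NOR ((X NOR Y) NOR (X NOR Y)))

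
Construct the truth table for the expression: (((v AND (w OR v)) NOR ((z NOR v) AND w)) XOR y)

v | z | w | y | Output
----------------------
0 | 0 | 0 | 0 | 1
0 | 0 | 0 | 1 | 0
0 | 0 | 1 | 0 | 0
0 | 0 | 1 | 1 | 1
0 | 1 | 0 | 0 | 1
0 | 1 | 0 | 1 | 0
0 | 1 | 1 | 0 | 1
0 | 1 | 1 | 1 | 0
1 | 0 | 0 | 0 | 0
1 | 0 | 0 | 1 | 1
1 | 0 | 1 | 0 | 0
1 | 0 | 1 | 1 | 1
1 | 1 | 0 | 0 | 0
1 | 1 | 0 | 1 | 1
1 | 1 | 1 | 0 | 0
1 | 1 | 1 | 1 | 1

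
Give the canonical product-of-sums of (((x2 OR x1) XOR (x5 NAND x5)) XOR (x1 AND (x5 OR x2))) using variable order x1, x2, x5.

ΠM(1, 2, 4, 5, 7) = (x1 OR x2 OR NOT x5) AND (x1 OR NOT x2 OR x5) AND (NOT x1 OR x2 OR x5) AND (NOT x1 OR x2 OR NOT x5) AND (NOT x1 OR NOT x2 OR NOT x5)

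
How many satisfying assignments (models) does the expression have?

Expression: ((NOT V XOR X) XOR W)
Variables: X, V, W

Satisfying assignments: (0,0,0), (0,1,1), (1,0,1), (1,1,0)
Count: 4 out of 8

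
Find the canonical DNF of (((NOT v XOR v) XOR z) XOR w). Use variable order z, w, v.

(NOT z AND NOT w AND NOT v) OR (NOT z AND NOT w AND v) OR (z AND w AND NOT v) OR (z AND w AND v)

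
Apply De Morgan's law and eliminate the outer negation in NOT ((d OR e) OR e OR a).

NOT (d OR e) AND NOT e AND NOT a
De Morgan's: NOT(OR of terms) = AND of negations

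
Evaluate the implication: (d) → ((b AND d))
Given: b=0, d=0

Antecedent (d) = 0; consequent ((b AND d)) = 0.
0 → 0 = 1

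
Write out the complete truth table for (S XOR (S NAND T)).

S | T | Output
--------------
0 | 0 | 1
0 | 1 | 1
1 | 0 | 0
1 | 1 | 1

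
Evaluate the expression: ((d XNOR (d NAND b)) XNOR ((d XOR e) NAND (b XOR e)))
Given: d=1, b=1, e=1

Substituting: ((1 XNOR (1 NAND 1)) XNOR ((1 XOR 1) NAND (1 XOR 1)))
= 0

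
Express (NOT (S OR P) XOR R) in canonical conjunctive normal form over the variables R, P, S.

(R OR P OR NOT S) AND (R OR NOT P OR S) AND (R OR NOT P OR NOT S) AND (NOT R OR P OR S)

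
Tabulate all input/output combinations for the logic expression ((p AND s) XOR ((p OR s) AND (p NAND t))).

s | p | t | Output
------------------
0 | 0 | 0 | 0
0 | 0 | 1 | 0
0 | 1 | 0 | 1
0 | 1 | 1 | 0
1 | 0 | 0 | 1
1 | 0 | 1 | 1
1 | 1 | 0 | 0
1 | 1 | 1 | 1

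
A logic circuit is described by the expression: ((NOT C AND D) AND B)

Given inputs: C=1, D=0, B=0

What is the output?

Substituting: ((NOT 1 AND 0) AND 0)
= 0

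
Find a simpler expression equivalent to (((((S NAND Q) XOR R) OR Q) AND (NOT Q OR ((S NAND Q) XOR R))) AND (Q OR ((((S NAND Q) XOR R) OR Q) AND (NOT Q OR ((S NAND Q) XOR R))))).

By absorption (E AND (E OR v) = E) then distribution ((E OR v) AND (E OR NOT v) = E):
= ((S NAND Q) XOR R)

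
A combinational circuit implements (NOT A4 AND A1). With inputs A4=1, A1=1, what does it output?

Substituting: (NOT 1 AND 1)
= 0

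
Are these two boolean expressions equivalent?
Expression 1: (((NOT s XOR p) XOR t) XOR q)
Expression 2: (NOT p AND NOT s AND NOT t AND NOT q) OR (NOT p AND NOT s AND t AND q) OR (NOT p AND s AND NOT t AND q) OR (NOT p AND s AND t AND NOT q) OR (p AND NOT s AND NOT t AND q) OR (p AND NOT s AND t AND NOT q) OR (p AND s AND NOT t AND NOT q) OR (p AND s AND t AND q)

Yes, they are equivalent — the two output columns agree on all 16 assignments:
p | s | t | q | Expression 1 | Expression 2
-------------------------------------------
0 | 0 | 0 | 0 | 1 | 1
0 | 0 | 0 | 1 | 0 | 0
0 | 0 | 1 | 0 | 0 | 0
0 | 0 | 1 | 1 | 1 | 1
0 | 1 | 0 | 0 | 0 | 0
0 | 1 | 0 | 1 | 1 | 1
0 | 1 | 1 | 0 | 1 | 1
0 | 1 | 1 | 1 | 0 | 0
1 | 0 | 0 | 0 | 0 | 0
1 | 0 | 0 | 1 | 1 | 1
1 | 0 | 1 | 0 | 1 | 1
1 | 0 | 1 | 1 | 0 | 0
1 | 1 | 0 | 0 | 1 | 1
1 | 1 | 0 | 1 | 0 | 0
1 | 1 | 1 | 0 | 0 | 0
1 | 1 | 1 | 1 | 1 | 1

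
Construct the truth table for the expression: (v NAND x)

x | v | Output
--------------
0 | 0 | 1
0 | 1 | 1
1 | 0 | 1
1 | 1 | 0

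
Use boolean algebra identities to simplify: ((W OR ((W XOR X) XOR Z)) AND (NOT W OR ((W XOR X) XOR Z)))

By distribution ((E OR v) AND (E OR NOT v) = E):
= ((W XOR X) XOR Z)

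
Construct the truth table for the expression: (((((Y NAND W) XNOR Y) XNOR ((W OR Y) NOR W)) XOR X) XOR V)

X | V | Y | W | Output
----------------------
0 | 0 | 0 | 0 | 0
0 | 0 | 0 | 1 | 1
0 | 0 | 1 | 0 | 0
0 | 0 | 1 | 1 | 1
0 | 1 | 0 | 0 | 1
0 | 1 | 0 | 1 | 0
0 | 1 | 1 | 0 | 1
0 | 1 | 1 | 1 | 0
1 | 0 | 0 | 0 | 1
1 | 0 | 0 | 1 | 0
1 | 0 | 1 | 0 | 1
1 | 0 | 1 | 1 | 0
1 | 1 | 0 | 0 | 0
1 | 1 | 0 | 1 | 1
1 | 1 | 1 | 0 | 0
1 | 1 | 1 | 1 | 1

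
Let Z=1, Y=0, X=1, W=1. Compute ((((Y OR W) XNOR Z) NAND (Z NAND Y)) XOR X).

Substituting: ((((0 OR 1) XNOR 1) NAND (1 NAND 0)) XOR 1)
= 1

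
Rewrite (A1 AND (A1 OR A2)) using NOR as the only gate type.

((A1 NOR A1) NOR (((A1 NOR A2) NOR (A1 NOR A2)) NOR ((A1 NOR A2) NOR (A1 NOR A2))))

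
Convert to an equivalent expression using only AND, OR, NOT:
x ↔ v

(x AND v) OR (NOT x AND NOT v)
(Biconditional = both true or both false)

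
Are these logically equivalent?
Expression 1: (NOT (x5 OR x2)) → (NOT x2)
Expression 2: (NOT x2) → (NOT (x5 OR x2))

No, Converse is not equivalent to original (counterexample: x2=0, x5=1)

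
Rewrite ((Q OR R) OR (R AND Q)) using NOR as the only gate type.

((((Q NOR R) NOR (Q NOR R)) NOR ((R NOR R) NOR (Q NOR Q))) NOR (((Q NOR R) NOR (Q NOR R)) NOR ((R NOR R) NOR (Q NOR Q))))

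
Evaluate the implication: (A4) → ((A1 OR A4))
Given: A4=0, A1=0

Antecedent (A4) = 0; consequent ((A1 OR A4)) = 0.
0 → 0 = 1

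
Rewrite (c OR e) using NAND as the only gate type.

((c NAND c) NAND (e NAND e))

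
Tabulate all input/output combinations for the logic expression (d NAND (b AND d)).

b | d | Output
--------------
0 | 0 | 1
0 | 1 | 1
1 | 0 | 1
1 | 1 | 0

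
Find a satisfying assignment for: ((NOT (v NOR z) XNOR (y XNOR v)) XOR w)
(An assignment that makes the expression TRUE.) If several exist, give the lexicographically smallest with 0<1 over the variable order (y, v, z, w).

y=0, v=0, z=0, w=1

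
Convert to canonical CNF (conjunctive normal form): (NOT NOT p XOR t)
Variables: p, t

(p OR t) AND (NOT p OR NOT t)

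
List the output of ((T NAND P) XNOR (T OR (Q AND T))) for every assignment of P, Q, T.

P | Q | T | Output
------------------
0 | 0 | 0 | 0
0 | 0 | 1 | 1
0 | 1 | 0 | 0
0 | 1 | 1 | 1
1 | 0 | 0 | 0
1 | 0 | 1 | 0
1 | 1 | 0 | 0
1 | 1 | 1 | 0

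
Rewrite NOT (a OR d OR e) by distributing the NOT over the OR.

NOT a AND NOT d AND NOT e
De Morgan's: NOT(OR of terms) = AND of negations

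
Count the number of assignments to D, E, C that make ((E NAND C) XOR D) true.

Satisfying assignments: (0,0,0), (0,0,1), (0,1,0), (1,1,1)
Count: 4 out of 8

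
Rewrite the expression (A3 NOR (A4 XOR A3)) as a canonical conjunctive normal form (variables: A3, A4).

(A3 OR NOT A4) AND (NOT A3 OR A4) AND (NOT A3 OR NOT A4)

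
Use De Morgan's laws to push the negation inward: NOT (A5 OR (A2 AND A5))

NOT A5 AND NOT (A2 AND A5)
De Morgan's: NOT(OR of terms) = AND of negations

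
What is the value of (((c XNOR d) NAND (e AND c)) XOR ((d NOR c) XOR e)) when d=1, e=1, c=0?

Substituting: (((0 XNOR 1) NAND (1 AND 0)) XOR ((1 NOR 0) XOR 1))
= 0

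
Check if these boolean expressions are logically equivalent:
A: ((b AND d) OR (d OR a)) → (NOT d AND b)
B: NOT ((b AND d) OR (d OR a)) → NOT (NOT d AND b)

No, Inverse is not equivalent to original (counterexample: b=0, d=0, a=1)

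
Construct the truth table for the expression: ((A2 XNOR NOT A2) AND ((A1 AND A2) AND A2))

A1 | A2 | Output
----------------
0 | 0 | 0
0 | 1 | 0
1 | 0 | 0
1 | 1 | 0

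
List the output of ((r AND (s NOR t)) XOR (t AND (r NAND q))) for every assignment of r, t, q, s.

r | t | q | s | Output
----------------------
0 | 0 | 0 | 0 | 0
0 | 0 | 0 | 1 | 0
0 | 0 | 1 | 0 | 0
0 | 0 | 1 | 1 | 0
0 | 1 | 0 | 0 | 1
0 | 1 | 0 | 1 | 1
0 | 1 | 1 | 0 | 1
0 | 1 | 1 | 1 | 1
1 | 0 | 0 | 0 | 1
1 | 0 | 0 | 1 | 0
1 | 0 | 1 | 0 | 1
1 | 0 | 1 | 1 | 0
1 | 1 | 0 | 0 | 1
1 | 1 | 0 | 1 | 1
1 | 1 | 1 | 0 | 0
1 | 1 | 1 | 1 | 0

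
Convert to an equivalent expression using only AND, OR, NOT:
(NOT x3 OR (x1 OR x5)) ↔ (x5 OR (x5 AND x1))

((NOT x3 OR (x1 OR x5)) AND (x5 OR (x5 AND x1))) OR (NOT (NOT x3 OR (x1 OR x5)) AND NOT (x5 OR (x5 AND x1)))
(Biconditional = both true or both false)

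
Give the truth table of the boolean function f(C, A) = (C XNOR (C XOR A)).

C | A | Output
--------------
0 | 0 | 1
0 | 1 | 0
1 | 0 | 1
1 | 1 | 0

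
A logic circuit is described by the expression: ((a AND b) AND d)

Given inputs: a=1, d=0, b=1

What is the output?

Substituting: ((1 AND 1) AND 0)
= 0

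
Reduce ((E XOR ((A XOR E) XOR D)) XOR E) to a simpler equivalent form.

By XOR self-cancellation ((E XOR v) XOR v = E):
= ((A XOR E) XOR D)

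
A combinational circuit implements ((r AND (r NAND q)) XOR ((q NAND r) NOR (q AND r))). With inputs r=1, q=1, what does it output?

Substituting: ((1 AND (1 NAND 1)) XOR ((1 NAND 1) NOR (1 AND 1)))
= 0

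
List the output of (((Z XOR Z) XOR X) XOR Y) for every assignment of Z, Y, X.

Z | Y | X | Output
------------------
0 | 0 | 0 | 0
0 | 0 | 1 | 1
0 | 1 | 0 | 1
0 | 1 | 1 | 0
1 | 0 | 0 | 0
1 | 0 | 1 | 1
1 | 1 | 0 | 1
1 | 1 | 1 | 0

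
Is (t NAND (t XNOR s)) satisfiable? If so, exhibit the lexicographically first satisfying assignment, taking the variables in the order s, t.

s=0, t=0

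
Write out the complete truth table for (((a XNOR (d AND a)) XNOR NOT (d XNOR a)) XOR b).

d | a | b | Output
------------------
0 | 0 | 0 | 0
0 | 0 | 1 | 1
0 | 1 | 0 | 0
0 | 1 | 1 | 1
1 | 0 | 0 | 1
1 | 0 | 1 | 0
1 | 1 | 0 | 0
1 | 1 | 1 | 1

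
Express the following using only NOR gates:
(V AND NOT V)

((V NOR V) NOR ((V NOR V) NOR (V NOR V)))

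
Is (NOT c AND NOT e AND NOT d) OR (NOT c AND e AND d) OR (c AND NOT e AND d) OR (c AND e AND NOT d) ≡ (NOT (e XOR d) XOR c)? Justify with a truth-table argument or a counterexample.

Yes, they are equivalent — the two output columns agree on all 8 assignments:
c | e | d | Expression 1 | Expression 2
---------------------------------------
0 | 0 | 0 | 1 | 1
0 | 0 | 1 | 0 | 0
0 | 1 | 0 | 0 | 0
0 | 1 | 1 | 1 | 1
1 | 0 | 0 | 0 | 0
1 | 0 | 1 | 1 | 1
1 | 1 | 0 | 1 | 1
1 | 1 | 1 | 0 | 0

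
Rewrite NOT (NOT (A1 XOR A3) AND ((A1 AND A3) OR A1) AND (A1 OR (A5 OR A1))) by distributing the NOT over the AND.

(A1 XOR A3) OR NOT ((A1 AND A3) OR A1) OR NOT (A1 OR (A5 OR A1))
De Morgan's: NOT(AND of terms) = OR of negations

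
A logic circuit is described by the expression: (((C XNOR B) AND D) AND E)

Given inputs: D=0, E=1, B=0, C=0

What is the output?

Substituting: (((0 XNOR 0) AND 0) AND 1)
= 0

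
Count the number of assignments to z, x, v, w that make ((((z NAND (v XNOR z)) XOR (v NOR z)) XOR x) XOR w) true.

Satisfying assignments: (0,0,0,1), (0,0,1,0), (0,1,0,0), (0,1,1,1), (1,0,0,0), (1,0,1,1), (1,1,0,1), (1,1,1,0)
Count: 8 out of 16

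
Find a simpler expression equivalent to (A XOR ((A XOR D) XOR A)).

By XOR self-cancellation ((E XOR v) XOR v = E):
= (A XOR D)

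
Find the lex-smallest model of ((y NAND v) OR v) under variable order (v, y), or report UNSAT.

v=0, y=0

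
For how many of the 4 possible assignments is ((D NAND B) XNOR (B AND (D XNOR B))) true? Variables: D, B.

No assignment satisfies the expression.
Count: 0 out of 4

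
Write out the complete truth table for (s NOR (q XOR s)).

q | s | Output
--------------
0 | 0 | 1
0 | 1 | 0
1 | 0 | 0
1 | 1 | 0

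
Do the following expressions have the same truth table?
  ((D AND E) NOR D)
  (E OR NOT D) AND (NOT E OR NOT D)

Yes, they are equivalent — the two output columns agree on all 4 assignments:
E | D | Expression 1 | Expression 2
-----------------------------------
0 | 0 | 1 | 1
0 | 1 | 0 | 0
1 | 0 | 1 | 1
1 | 1 | 0 | 0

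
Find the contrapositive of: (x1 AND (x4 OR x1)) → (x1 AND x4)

Contrapositive: NOT (x1 AND x4) → NOT (x1 AND (x4 OR x1))
Note: A statement and its contrapositive are logically equivalent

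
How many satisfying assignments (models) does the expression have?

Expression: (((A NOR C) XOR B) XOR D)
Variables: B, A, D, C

Satisfying assignments: (0,0,0,0), (0,0,1,1), (0,1,1,0), (0,1,1,1), (1,0,0,1), (1,0,1,0), (1,1,0,0), (1,1,0,1)
Count: 8 out of 16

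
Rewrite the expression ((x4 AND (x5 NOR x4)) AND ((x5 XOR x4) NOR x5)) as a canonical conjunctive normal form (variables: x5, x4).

(x5 OR x4) AND (x5 OR NOT x4) AND (NOT x5 OR x4) AND (NOT x5 OR NOT x4)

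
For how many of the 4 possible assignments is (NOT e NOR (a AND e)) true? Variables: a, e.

Satisfying assignments: (0,1)
Count: 1 out of 4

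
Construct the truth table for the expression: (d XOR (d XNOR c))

d | c | Output
--------------
0 | 0 | 1
0 | 1 | 0
1 | 0 | 1
1 | 1 | 0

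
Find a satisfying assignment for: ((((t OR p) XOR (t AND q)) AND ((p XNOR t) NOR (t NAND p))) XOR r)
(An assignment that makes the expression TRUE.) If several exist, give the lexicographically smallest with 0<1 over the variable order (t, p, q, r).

t=0, p=0, q=0, r=1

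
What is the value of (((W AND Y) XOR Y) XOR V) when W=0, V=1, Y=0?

Substituting: (((0 AND 0) XOR 0) XOR 1)
= 1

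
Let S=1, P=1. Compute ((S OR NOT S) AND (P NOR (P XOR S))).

Substituting: ((1 OR NOT 1) AND (1 NOR (1 XOR 1)))
= 0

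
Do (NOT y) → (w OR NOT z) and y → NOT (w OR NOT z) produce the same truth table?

No, Inverse is not equivalent to original (counterexample: z=0, y=1, w=0)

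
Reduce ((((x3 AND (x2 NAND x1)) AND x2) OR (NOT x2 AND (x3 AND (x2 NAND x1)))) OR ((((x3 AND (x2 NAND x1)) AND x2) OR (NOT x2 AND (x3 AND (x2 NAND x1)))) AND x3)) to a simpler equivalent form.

By absorption (E OR (E AND v) = E) then distribution ((E AND v) OR (E AND NOT v) = E):
= (x3 AND (x2 NAND x1))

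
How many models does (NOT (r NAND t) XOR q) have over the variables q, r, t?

Satisfying assignments: (0,1,1), (1,0,0), (1,0,1), (1,1,0)
Count: 4 out of 8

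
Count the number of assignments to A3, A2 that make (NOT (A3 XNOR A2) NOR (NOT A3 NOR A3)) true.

Satisfying assignments: (0,0), (1,1)
Count: 2 out of 4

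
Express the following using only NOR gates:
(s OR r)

((s NOR r) NOR (s NOR r))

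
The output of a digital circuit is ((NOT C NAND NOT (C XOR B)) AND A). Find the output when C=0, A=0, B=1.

Substituting: ((NOT 0 NAND NOT (0 XOR 1)) AND 0)
= 0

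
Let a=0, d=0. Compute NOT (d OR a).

Substituting: NOT (0 OR 0)
= 1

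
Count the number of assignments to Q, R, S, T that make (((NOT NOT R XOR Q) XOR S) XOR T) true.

Satisfying assignments: (0,0,0,1), (0,0,1,0), (0,1,0,0), (0,1,1,1), (1,0,0,0), (1,0,1,1), (1,1,0,1), (1,1,1,0)
Count: 8 out of 16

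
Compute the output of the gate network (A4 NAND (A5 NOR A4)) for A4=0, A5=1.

Substituting: (0 NAND (1 NOR 0))
= 1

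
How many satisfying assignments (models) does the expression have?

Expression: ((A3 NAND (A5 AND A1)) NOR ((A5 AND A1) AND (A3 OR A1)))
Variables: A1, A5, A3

No assignment satisfies the expression.
Count: 0 out of 8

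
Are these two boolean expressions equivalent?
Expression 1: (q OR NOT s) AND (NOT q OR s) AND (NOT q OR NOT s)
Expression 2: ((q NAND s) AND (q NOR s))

Yes, they are equivalent — the two output columns agree on all 4 assignments:
q | s | Expression 1 | Expression 2
-----------------------------------
0 | 0 | 1 | 1
0 | 1 | 0 | 0
1 | 0 | 0 | 0
1 | 1 | 0 | 0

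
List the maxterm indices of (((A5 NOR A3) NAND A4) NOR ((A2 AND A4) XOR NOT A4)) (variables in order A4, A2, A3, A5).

ΠM(0, 1, 2, 3, 4, 5, 6, 7, 9, 10, 11, 12, 13, 14, 15) = (A4 OR A2 OR A3 OR A5) AND (A4 OR A2 OR A3 OR NOT A5) AND (A4 OR A2 OR NOT A3 OR A5) AND (A4 OR A2 OR NOT A3 OR NOT A5) AND (A4 OR NOT A2 OR A3 OR A5) AND (A4 OR NOT A2 OR A3 OR NOT A5) AND (A4 OR NOT A2 OR NOT A3 OR A5) AND (A4 OR NOT A2 OR NOT A3 OR NOT A5) AND (NOT A4 OR A2 OR A3 OR NOT A5) AND (NOT A4 OR A2 OR NOT A3 OR A5) AND (NOT A4 OR A2 OR NOT A3 OR NOT A5) AND (NOT A4 OR NOT A2 OR A3 OR A5) AND (NOT A4 OR NOT A2 OR A3 OR NOT A5) AND (NOT A4 OR NOT A2 OR NOT A3 OR A5) AND (NOT A4 OR NOT A2 OR NOT A3 OR NOT A5)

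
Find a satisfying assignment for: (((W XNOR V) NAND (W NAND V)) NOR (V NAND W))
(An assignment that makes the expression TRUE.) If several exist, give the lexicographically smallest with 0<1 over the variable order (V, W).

UNSATISFIABLE - no assignment makes this expression true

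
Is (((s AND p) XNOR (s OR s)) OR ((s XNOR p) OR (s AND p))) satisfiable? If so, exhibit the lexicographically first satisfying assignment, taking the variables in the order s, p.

s=0, p=0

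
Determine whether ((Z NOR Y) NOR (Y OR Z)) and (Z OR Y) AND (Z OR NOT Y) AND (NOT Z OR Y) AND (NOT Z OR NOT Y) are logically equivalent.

Yes, they are equivalent — the two output columns agree on all 4 assignments:
Z | Y | Expression 1 | Expression 2
-----------------------------------
0 | 0 | 0 | 0
0 | 1 | 0 | 0
1 | 0 | 0 | 0
1 | 1 | 0 | 0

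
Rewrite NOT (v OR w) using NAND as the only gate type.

(((v NAND v) NAND (w NAND w)) NAND ((v NAND v) NAND (w NAND w)))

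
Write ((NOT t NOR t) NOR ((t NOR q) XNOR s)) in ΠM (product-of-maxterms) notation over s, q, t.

ΠM(1, 2, 3, 4) = (s OR q OR NOT t) AND (s OR NOT q OR t) AND (s OR NOT q OR NOT t) AND (NOT s OR q OR t)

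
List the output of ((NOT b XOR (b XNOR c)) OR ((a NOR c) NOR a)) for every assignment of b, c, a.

b | c | a | Output
------------------
0 | 0 | 0 | 0
0 | 0 | 1 | 0
0 | 1 | 0 | 1
0 | 1 | 1 | 1
1 | 0 | 0 | 0
1 | 0 | 1 | 0
1 | 1 | 0 | 1
1 | 1 | 1 | 1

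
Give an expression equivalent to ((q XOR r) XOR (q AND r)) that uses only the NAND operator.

((((q NAND (q NAND r)) NAND (r NAND (q NAND r))) NAND (((q NAND (q NAND r)) NAND (r NAND (q NAND r))) NAND ((q NAND r) NAND (q NAND r)))) NAND (((q NAND r) NAND (q NAND r)) NAND (((q NAND (q NAND r)) NAND (r NAND (q NAND r))) NAND ((q NAND r) NAND (q NAND r)))))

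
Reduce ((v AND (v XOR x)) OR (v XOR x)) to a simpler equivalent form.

By absorption (E OR (E AND v) = E):
= (v XOR x)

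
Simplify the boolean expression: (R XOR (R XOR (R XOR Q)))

By XOR self-cancellation ((E XOR v) XOR v = E):
= (R XOR Q)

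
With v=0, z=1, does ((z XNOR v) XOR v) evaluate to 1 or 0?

Substituting: ((1 XNOR 0) XOR 0)
= 0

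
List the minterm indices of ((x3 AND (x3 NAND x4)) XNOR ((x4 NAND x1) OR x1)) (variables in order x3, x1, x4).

Σm(4, 6) = (x3 AND NOT x1 AND NOT x4) OR (x3 AND x1 AND NOT x4)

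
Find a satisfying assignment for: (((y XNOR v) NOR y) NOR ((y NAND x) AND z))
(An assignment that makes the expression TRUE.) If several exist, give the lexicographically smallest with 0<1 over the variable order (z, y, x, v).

z=0, y=0, x=0, v=0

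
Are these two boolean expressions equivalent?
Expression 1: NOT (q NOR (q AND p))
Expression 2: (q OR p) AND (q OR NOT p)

Yes, they are equivalent — the two output columns agree on all 4 assignments:
q | p | Expression 1 | Expression 2
-----------------------------------
0 | 0 | 0 | 0
0 | 1 | 0 | 0
1 | 0 | 1 | 1
1 | 1 | 1 | 1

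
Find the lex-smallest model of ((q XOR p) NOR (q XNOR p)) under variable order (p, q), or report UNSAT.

UNSATISFIABLE - no assignment makes this expression true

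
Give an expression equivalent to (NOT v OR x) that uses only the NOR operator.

(((v NOR v) NOR x) NOR ((v NOR v) NOR x))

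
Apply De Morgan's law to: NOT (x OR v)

NOT x AND NOT v
De Morgan's: NOT(OR of terms) = AND of negations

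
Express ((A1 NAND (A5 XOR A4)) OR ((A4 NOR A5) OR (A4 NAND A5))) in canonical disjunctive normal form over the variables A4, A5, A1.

(NOT A4 AND NOT A5 AND NOT A1) OR (NOT A4 AND NOT A5 AND A1) OR (NOT A4 AND A5 AND NOT A1) OR (NOT A4 AND A5 AND A1) OR (A4 AND NOT A5 AND NOT A1) OR (A4 AND NOT A5 AND A1) OR (A4 AND A5 AND NOT A1) OR (A4 AND A5 AND A1)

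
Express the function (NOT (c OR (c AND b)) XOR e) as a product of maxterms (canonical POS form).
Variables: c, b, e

ΠM(1, 3, 4, 6) = (c OR b OR NOT e) AND (c OR NOT b OR NOT e) AND (NOT c OR b OR e) AND (NOT c OR NOT b OR e)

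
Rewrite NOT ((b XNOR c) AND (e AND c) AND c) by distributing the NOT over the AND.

NOT (b XNOR c) OR NOT (e AND c) OR NOT c
De Morgan's: NOT(AND of terms) = OR of negations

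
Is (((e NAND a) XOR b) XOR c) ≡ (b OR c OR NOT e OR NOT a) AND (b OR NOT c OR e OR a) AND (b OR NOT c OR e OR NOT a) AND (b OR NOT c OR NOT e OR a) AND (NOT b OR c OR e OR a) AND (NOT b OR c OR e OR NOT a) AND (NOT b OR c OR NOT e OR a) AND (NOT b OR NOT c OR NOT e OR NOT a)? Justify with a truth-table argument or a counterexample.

Yes, they are equivalent — the two output columns agree on all 16 assignments:
b | c | e | a | Expression 1 | Expression 2
-------------------------------------------
0 | 0 | 0 | 0 | 1 | 1
0 | 0 | 0 | 1 | 1 | 1
0 | 0 | 1 | 0 | 1 | 1
0 | 0 | 1 | 1 | 0 | 0
0 | 1 | 0 | 0 | 0 | 0
0 | 1 | 0 | 1 | 0 | 0
0 | 1 | 1 | 0 | 0 | 0
0 | 1 | 1 | 1 | 1 | 1
1 | 0 | 0 | 0 | 0 | 0
1 | 0 | 0 | 1 | 0 | 0
1 | 0 | 1 | 0 | 0 | 0
1 | 0 | 1 | 1 | 1 | 1
1 | 1 | 0 | 0 | 1 | 1
1 | 1 | 0 | 1 | 1 | 1
1 | 1 | 1 | 0 | 1 | 1
1 | 1 | 1 | 1 | 0 | 0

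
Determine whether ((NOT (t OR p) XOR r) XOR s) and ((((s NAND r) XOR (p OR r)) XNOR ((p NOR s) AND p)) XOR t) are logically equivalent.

No. Counterexample: with p=0, r=0, s=0, t=0, Expression 1 = 1 but Expression 2 = 0.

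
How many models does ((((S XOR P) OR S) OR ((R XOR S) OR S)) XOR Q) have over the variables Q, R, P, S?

Satisfying assignments: (0,0,0,1), (0,0,1,0), (0,0,1,1), (0,1,0,0), (0,1,0,1), (0,1,1,0), (0,1,1,1), (1,0,0,0)
Count: 8 out of 16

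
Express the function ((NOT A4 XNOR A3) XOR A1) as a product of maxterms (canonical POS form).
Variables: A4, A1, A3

ΠM(0, 3, 5, 6) = (A4 OR A1 OR A3) AND (A4 OR NOT A1 OR NOT A3) AND (NOT A4 OR A1 OR NOT A3) AND (NOT A4 OR NOT A1 OR A3)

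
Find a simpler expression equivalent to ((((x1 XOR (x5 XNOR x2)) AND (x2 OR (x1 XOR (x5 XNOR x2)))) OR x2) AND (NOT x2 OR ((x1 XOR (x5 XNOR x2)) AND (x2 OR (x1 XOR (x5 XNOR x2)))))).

By distribution ((E OR v) AND (E OR NOT v) = E) then absorption (E AND (E OR v) = E):
= (x1 XOR (x5 XNOR x2))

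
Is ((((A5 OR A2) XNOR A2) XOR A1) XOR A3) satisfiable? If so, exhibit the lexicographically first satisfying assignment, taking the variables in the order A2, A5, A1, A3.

A2=0, A5=0, A1=0, A3=0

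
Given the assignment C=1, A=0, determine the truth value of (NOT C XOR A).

Substituting: (NOT 1 XOR 0)
= 0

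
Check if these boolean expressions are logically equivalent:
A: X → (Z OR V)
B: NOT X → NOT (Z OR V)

No, Inverse is not equivalent to original (counterexample: V=0, X=0, Z=1)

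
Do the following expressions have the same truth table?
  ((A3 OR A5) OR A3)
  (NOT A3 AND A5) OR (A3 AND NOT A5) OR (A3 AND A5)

Yes, they are equivalent — the two output columns agree on all 4 assignments:
A3 | A5 | Expression 1 | Expression 2
-------------------------------------
0 | 0 | 0 | 0
0 | 1 | 1 | 1
1 | 0 | 1 | 1
1 | 1 | 1 | 1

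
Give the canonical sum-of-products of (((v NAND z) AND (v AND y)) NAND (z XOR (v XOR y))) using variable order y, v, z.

Σm(0, 1, 2, 3, 4, 5, 6, 7) = (NOT y AND NOT v AND NOT z) OR (NOT y AND NOT v AND z) OR (NOT y AND v AND NOT z) OR (NOT y AND v AND z) OR (y AND NOT v AND NOT z) OR (y AND NOT v AND z) OR (y AND v AND NOT z) OR (y AND v AND z)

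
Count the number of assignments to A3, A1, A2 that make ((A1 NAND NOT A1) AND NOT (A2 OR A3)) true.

Satisfying assignments: (0,0,0), (0,1,0)
Count: 2 out of 8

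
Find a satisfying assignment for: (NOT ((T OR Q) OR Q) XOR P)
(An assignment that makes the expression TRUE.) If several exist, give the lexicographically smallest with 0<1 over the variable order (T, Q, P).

T=0, Q=0, P=0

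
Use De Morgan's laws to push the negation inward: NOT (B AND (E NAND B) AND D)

NOT B OR NOT (E NAND B) OR NOT D
De Morgan's: NOT(AND of terms) = OR of negations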